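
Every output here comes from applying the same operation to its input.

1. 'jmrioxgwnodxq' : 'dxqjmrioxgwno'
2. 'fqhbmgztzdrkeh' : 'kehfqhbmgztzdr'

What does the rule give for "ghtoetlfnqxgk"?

xgkghtoetlfnq

The rule is to move the last 3 characters to the front (rotate right by 3).
Applying that to "ghtoetlfnqxgk" gives "xgkghtoetlfnq".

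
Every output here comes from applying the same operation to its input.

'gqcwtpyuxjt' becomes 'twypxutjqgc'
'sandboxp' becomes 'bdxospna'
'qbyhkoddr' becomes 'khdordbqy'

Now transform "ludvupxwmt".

uvxpmwltdu

What's happening: move the first 3 characters to the end (rotate left by 3), then swap each adjacent pair of characters (1↔2, 3↔4, ...).
Working it through for "ludvupxwmt": intermediate "vupxwmtlud", final "uvxpmwltdu".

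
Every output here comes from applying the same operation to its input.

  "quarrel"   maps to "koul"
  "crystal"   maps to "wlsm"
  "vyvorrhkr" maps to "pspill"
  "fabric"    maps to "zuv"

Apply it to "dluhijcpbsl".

xfobcdwj

The transformation: delete the last 3 characters, then shift every letter 6 places backward in the alphabet (wrapping around).
For "dluhijcpbsl" the result is "xfobcdwj".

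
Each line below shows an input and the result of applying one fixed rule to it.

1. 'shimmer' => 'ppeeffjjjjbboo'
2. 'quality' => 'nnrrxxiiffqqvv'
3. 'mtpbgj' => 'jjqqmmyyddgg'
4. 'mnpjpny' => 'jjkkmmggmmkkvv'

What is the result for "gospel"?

Each output is the input with this applied: double every character, then shift every letter 3 places backward in the alphabet (wrapping around).
On "gospel" that produces "ddllppmmbbii".

ddllppmmbbii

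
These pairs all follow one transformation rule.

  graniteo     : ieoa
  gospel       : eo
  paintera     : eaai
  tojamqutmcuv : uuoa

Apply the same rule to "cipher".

ei

The transformation: swap the front and back halves of the string, then keep only the vowels.
On "cipher": the first step gives "hercip", and the second then gives "ei".
(Check on "paintera": → "terapain" → "eaai" ✓)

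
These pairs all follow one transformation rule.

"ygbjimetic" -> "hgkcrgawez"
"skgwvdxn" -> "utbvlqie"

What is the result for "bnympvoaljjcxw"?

kntmyjhhavuzlw

Looking at the pairs, the operation is to shift every letter 2 places backward in the alphabet (wrapping around), then move the first 3 characters to the end (rotate left by 3).
On "bnympvoaljjcxw": the first step gives "zlwkntmyjhhavu", and the second then gives "kntmyjhhavuzlw".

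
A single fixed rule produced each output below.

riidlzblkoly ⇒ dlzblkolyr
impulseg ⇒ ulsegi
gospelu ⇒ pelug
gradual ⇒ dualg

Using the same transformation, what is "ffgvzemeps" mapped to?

vzemepsf

Each output is the input with this applied: move the first 3 characters to the end (rotate left by 3), then delete the last 2 characters.
"ffgvzemeps" → "vzemepsf".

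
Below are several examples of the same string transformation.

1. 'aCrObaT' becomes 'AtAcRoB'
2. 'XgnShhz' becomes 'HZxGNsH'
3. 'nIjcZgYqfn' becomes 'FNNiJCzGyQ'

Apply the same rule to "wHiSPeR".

Each output is the input with this applied: move the last 2 characters to the front (rotate right by 2), then flip the case of every letter.
Applying both steps to "wHiSPeR": "eRwHiSP", then "ErWhIsp".

ErWhIsp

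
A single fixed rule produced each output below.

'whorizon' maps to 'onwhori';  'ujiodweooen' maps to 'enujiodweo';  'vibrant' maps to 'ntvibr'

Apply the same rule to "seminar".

arsemi

Each output is the input with this applied: move the last 2 characters to the front (rotate right by 2), then delete the last character.
For "seminar", step one produces "arsemin"; step two turns that into "arsemi".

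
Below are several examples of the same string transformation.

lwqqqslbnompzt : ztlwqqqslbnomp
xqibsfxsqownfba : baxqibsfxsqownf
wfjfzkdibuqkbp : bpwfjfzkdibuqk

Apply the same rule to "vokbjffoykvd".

vdvokbjffoyk

In each case the input is transformed by: move the last 2 characters to the front (rotate right by 2).
Doing the same to "vokbjffoykvd": "vdvokbjffoyk".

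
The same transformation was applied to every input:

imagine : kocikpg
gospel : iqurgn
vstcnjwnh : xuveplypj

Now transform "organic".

qticpke

Looking at the pairs, the operation is to shift every letter 2 places forward in the alphabet (wrapping around).
For "organic" the result is "qticpke".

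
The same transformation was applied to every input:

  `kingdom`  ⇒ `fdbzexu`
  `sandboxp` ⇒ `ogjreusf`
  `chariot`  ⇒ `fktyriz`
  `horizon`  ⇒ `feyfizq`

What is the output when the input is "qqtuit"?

Each output is the input with this applied: move the last 2 characters to the front (rotate right by 2), then shift every letter 9 places backward in the alphabet (wrapping around).
"qqtuit" → "itqqtu" → "zkhhkl".

zkhhkl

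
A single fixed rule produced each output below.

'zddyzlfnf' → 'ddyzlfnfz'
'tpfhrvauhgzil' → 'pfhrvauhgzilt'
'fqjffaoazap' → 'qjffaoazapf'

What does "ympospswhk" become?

The transformation: move the first character to the end.
Doing the same to "ympospswhk": "mpospswhky".

mpospswhky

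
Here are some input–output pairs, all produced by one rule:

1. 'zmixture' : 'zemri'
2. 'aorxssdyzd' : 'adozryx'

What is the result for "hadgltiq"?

Rule — take characters alternately from the front and the back (1st, last, 2nd, 2nd-last, ...), then delete the last 3 characters.
Applying both steps to "hadgltiq": "hqaidtgl", then "hqaid".

hqaid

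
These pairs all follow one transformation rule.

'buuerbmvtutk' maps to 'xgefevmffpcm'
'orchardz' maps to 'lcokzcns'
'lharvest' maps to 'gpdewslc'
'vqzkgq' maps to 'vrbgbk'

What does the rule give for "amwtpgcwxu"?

rnhiflxhea

The transformation: shift every letter 11 places forward in the alphabet (wrapping around), then swap the front and back halves of the string.
Applying both steps to "amwtpgcwxu": "lxhearnhif", then "rnhiflxhea".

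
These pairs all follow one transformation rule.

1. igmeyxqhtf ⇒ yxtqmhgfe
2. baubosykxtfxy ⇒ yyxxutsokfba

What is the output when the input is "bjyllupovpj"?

yvuppolljj

The pattern: delete the first character, then sort the characters into reverse alphabetical order.
Working it through for "bjyllupovpj": intermediate "jyllupovpj", final "yvuppolljj".
(Check on "igmeyxqhtf": → "gmeyxqhtf" → "yxtqmhgfe" ✓)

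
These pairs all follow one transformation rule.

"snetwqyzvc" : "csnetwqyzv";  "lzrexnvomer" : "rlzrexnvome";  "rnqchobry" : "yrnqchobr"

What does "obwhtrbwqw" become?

wobwhtrbwq

Each output is the input with this applied: move the last character to the front.
Doing the same to "obwhtrbwqw": "wobwhtrbwq".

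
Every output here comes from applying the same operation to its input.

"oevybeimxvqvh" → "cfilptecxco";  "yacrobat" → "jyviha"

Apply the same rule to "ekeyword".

lfdvyk

The pattern: delete the first 2 characters, then shift every letter 7 places forward in the alphabet (wrapping around).
Starting from "ekeyword": after the first operation, "eyword"; after the second, "lfdvyk".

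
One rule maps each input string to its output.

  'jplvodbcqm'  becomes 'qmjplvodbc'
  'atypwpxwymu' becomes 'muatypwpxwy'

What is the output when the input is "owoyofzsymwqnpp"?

What's happening: move the last 2 characters to the front (rotate right by 2).
Doing the same to "owoyofzsymwqnpp": "ppowoyofzsymwqn".

ppowoyofzsymwqn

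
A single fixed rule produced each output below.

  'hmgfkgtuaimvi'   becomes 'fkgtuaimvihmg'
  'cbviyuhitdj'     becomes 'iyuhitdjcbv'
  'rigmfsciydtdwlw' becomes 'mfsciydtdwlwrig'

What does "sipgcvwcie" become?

gcvwciesip

Rule — move the first 3 characters to the end (rotate left by 3).
Doing the same to "sipgcvwcie": "gcvwciesip".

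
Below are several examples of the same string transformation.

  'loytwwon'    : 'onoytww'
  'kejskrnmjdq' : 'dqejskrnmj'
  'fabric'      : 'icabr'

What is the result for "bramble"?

leramb

The rule is to delete the first character, then move the last 2 characters to the front (rotate right by 2).
"bramble" → "ramble" → "leramb".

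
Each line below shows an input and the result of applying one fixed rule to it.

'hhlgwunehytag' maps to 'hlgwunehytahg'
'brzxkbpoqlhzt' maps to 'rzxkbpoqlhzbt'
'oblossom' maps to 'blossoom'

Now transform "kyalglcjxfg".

In each case the input is transformed by: swap the first and last characters, then move the first character to the end.
On "kyalglcjxfg": the first step gives "gyalglcjxfk", and the second then gives "yalglcjxfkg".

yalglcjxfkg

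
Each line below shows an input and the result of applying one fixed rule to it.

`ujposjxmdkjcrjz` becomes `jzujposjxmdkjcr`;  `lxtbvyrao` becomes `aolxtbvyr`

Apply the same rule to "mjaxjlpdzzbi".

bimjaxjlpdzz

What's happening: move the last 2 characters to the front (rotate right by 2).
Doing the same to "mjaxjlpdzzbi": "bimjaxjlpdzz".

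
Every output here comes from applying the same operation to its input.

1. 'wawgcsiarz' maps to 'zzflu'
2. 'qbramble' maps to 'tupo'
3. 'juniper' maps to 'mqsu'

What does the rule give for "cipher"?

fsh

What's happening: keep every other character starting from the first (positions 1st, 3rd, 5th, ...), then shift every letter 3 places forward in the alphabet (wrapping around).
Starting from "cipher": after the first operation, "cpe"; after the second, "fsh".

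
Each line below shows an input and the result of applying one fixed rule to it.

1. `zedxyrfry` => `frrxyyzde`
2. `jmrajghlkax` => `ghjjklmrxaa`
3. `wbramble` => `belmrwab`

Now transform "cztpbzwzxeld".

The rule is to sort the characters into alphabetical order, then move the first 2 characters to the end (rotate left by 2).
Applying both steps to "cztpbzwzxeld": "bcdelptwxzzz", then "delptwxzzzbc".

delptwxzzzbc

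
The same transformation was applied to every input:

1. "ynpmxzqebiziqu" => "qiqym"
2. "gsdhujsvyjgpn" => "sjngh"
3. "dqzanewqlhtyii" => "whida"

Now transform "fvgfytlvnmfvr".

Looking at the pairs, the operation is to keep one character in every 3, starting at position 1 (positions 1st, 4th, 7th, ...), then move the last 3 characters to the front (rotate right by 3).
So "fvgfytlvnmfvr" becomes "lmrff".
(Check on "ynpmxzqebiziqu": → "ymqiq" → "qiqym" ✓)

lmrff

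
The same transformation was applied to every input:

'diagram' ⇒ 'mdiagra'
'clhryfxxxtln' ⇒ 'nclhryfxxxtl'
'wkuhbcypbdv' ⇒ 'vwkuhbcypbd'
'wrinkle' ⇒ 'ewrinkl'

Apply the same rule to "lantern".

Each output is the input with this applied: move the last character to the front.
So "lantern" becomes "nlanter".

nlanter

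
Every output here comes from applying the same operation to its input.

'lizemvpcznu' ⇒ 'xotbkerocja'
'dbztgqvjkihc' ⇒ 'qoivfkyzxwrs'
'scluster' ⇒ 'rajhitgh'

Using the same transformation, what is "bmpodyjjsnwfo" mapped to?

bedsnyyhcludq

The pattern: move the first character to the end, then shift every letter 11 places backward in the alphabet (wrapping around).
Working it through for "bmpodyjjsnwfo": intermediate "mpodyjjsnwfob", final "bedsnyyhcludq".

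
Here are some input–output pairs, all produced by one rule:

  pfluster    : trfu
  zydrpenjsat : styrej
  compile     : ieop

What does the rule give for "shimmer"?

Rule — move the last 3 characters to the front (rotate right by 3), then keep every other character starting from the first (positions 1st, 3rd, 5th, ...).
On "shimmer" that produces "mrhm".

mrhm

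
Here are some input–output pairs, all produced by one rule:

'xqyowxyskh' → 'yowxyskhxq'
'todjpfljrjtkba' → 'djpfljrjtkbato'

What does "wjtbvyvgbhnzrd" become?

tbvyvgbhnzrdwj

The transformation: move the first 2 characters to the end (rotate left by 2).
For "wjtbvyvgbhnzrd" the result is "tbvyvgbhnzrdwj".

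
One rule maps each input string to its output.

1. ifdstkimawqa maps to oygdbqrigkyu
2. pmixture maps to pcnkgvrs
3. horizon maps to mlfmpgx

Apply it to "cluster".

cpajsqr

What's happening: move the last 2 characters to the front (rotate right by 2), then shift every letter 2 places backward in the alphabet (wrapping around).
So "cluster" becomes "cpajsqr".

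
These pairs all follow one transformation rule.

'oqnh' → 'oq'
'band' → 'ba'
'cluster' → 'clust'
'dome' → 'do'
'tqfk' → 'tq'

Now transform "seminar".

semin

In each case the input is transformed by: delete the last 2 characters.
For "seminar" the result is "semin".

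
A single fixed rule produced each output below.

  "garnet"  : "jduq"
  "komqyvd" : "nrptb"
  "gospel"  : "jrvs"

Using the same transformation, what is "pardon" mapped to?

The pattern: shift every letter 3 places forward in the alphabet (wrapping around), then delete the last 2 characters.
Doing the same to "pardon": "sdug".
(Check on "komqyvd": → "nrptbyg" → "nrptb" ✓)

sdug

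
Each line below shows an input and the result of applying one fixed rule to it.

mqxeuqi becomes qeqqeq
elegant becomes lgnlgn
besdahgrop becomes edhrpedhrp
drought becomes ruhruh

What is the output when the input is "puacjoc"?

ucouco

In each case the input is transformed by: keep every other character starting from the second (positions 2nd, 4th, 6th, ...), then write the whole string twice.
On "puacjoc": the first step gives "uco", and the second then gives "ucouco".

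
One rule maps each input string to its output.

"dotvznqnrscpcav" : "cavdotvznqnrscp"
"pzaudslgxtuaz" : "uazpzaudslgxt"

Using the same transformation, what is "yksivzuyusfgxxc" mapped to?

xxcyksivzuyusfg

The rule is to move the last 3 characters to the front (rotate right by 3).
On "yksivzuyusfgxxc" that produces "xxcyksivzuyusfg".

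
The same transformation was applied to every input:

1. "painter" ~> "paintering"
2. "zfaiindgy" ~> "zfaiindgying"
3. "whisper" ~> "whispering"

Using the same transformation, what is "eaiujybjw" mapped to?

The rule is to append "ing".
For "eaiujybjw" the result is "eaiujybjwing".

eaiujybjwing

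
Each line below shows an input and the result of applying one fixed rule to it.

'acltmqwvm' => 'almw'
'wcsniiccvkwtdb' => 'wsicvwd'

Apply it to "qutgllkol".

The rule is to delete the last character, then keep every other character starting from the first (positions 1st, 3rd, 5th, ...).
For "qutgllkol", step one produces "qutgllko"; step two turns that into "qtlk".
(Check on "acltmqwvm": → "acltmqwv" → "almw" ✓)

qtlk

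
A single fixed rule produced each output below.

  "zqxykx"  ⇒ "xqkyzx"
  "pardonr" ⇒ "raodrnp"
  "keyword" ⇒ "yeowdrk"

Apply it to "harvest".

Each output is the input with this applied: move the first character to the end, then swap each adjacent pair of characters (1↔2, 3↔4, ...).
"harvest" → "raevtsh".

raevtsh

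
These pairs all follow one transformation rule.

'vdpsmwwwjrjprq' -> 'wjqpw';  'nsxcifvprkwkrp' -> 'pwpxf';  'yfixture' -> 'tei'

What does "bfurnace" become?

In each case the input is transformed by: swap the front and back halves of the string, then keep one character in every 3, starting at position 1 (positions 1st, 4th, 7th, ...).
Working it through for "bfurnace": intermediate "nacebfur", final "neu".

neu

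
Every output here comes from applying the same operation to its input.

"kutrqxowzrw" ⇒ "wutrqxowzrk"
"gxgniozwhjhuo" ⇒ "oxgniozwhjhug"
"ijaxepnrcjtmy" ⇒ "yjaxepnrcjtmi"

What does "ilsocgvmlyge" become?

elsocgvmlygi

What's happening: swap the first and last characters.
For "ilsocgvmlyge" the result is "elsocgvmlygi".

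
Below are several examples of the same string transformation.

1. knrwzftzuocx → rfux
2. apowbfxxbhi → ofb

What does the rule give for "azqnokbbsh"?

qks

In each case the input is transformed by: keep one character in every 3, starting at position 3 (positions 3rd, 6th, 9th, ...).
Applying that to "azqnokbbsh" gives "qks".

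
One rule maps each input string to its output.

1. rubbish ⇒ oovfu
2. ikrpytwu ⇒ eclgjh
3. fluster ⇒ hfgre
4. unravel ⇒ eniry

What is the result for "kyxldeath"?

kyqrngu

The pattern: shift every letter 13 places forward in the alphabet (wrapping around) — i.e. ROT13, then delete the first 2 characters.
Working it through for "kyxldeath": intermediate "xlkyqrngu", final "kyqrngu".
(Check on "fluster": → "syhfgre" → "hfgre" ✓)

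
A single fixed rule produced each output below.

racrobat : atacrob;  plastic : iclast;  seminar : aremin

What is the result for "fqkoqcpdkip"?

ipqkoqcpdk

The rule is to delete the first character, then move the last 2 characters to the front (rotate right by 2).
"fqkoqcpdkip" → "qkoqcpdkip" → "ipqkoqcpdk".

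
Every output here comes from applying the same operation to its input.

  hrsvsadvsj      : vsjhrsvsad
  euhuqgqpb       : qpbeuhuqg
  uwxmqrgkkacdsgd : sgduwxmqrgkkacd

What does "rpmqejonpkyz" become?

kyzrpmqejonp

Each output is the input with this applied: move the last 3 characters to the front (rotate right by 3).
"rpmqejonpkyz" → "kyzrpmqejonp".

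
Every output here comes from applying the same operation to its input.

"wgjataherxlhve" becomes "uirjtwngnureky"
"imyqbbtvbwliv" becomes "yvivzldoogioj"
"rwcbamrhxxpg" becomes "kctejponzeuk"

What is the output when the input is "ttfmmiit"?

Rule — move the last 3 characters to the front (rotate right by 3), then shift every letter 13 places forward in the alphabet (wrapping around) — i.e. ROT13.
Starting from "ttfmmiit": after the first operation, "iitttfmm"; after the second, "vvgggszz".

vvgggszz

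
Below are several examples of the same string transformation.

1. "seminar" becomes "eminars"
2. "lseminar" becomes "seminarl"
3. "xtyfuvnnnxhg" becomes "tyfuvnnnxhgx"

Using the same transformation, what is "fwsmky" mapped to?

wsmkyf

What's happening: move the first character to the end.
For "fwsmky" the result is "wsmkyf".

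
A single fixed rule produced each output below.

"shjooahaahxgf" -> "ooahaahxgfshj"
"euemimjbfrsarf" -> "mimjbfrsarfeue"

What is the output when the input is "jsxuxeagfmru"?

Each output is the input with this applied: move the first 3 characters to the end (rotate left by 3).
"jsxuxeagfmru" → "uxeagfmrujsx".

uxeagfmrujsx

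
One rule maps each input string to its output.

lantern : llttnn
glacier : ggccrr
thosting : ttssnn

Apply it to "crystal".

Looking at the pairs, the operation is to keep one character in every 3, starting at position 1 (positions 1st, 4th, 7th, ...), then double every character.
Working it through for "crystal": intermediate "csl", final "ccssll".

ccssll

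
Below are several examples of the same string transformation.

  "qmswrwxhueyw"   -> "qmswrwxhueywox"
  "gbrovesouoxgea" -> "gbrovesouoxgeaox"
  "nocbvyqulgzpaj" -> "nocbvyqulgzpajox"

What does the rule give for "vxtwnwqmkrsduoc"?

Rule — append "ox".
"vxtwnwqmkrsduoc" → "vxtwnwqmkrsduocox".

vxtwnwqmkrsduocox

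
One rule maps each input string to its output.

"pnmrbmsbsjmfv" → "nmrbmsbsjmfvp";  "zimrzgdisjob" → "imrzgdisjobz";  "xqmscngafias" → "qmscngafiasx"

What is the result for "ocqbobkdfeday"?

cqbobkdfedayo

The transformation: move the first character to the end.
On "ocqbobkdfeday" that produces "cqbobkdfedayo".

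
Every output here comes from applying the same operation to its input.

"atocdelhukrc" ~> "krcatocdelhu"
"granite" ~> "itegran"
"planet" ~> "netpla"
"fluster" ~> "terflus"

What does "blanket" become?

The rule is to move the last 3 characters to the front (rotate right by 3).
Doing the same to "blanket": "ketblan".

ketblan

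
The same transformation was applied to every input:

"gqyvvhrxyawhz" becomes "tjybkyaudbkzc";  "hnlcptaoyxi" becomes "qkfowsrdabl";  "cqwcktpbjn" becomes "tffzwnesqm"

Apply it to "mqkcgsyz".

Each output is the input with this applied: swap each adjacent pair of characters (1↔2, 3↔4, ...), then shift every letter 3 places forward in the alphabet (wrapping around).
On "mqkcgsyz": the first step gives "qmcksgzy", and the second then gives "tpfnvjcb".

tpfnvjcb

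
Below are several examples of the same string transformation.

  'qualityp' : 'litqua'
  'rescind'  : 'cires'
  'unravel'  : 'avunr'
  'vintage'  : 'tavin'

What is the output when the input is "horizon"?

izhor

The rule is to delete the last 2 characters, then move the first 3 characters to the end (rotate left by 3).
For "horizon", step one produces "horiz"; step two turns that into "izhor".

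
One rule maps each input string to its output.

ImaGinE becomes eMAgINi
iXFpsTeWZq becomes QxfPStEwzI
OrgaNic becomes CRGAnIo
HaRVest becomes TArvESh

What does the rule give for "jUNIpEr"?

The pattern: swap the first and last characters, then flip the case of every letter.
Working it through for "jUNIpEr": intermediate "rUNIpEj", final "RuniPeJ".

RuniPeJ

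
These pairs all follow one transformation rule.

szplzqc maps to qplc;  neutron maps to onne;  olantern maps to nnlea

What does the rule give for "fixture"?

rife

In each case the input is transformed by: sort the characters into reverse alphabetical order, then delete the first 3 characters.
"fixture" → "xutrife" → "rife".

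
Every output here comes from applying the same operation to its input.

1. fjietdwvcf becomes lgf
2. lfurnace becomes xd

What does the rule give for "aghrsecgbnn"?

khe

In each case the input is transformed by: shift every letter 3 places forward in the alphabet (wrapping around), then keep one character in every 3, starting at position 3 (positions 3rd, 6th, 9th, ...).
Working it through for "aghrsecgbnn": intermediate "djkuvhfjeqq", final "khe".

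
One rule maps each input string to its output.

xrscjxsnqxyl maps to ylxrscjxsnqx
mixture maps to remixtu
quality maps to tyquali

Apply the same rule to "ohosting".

ngohosti

Rule — move the last 2 characters to the front (rotate right by 2).
Doing the same to "ohosting": "ngohosti".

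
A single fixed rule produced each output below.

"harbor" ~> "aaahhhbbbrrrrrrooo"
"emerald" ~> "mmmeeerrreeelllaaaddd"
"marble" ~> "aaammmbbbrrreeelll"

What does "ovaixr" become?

The pattern: swap each adjacent pair of characters (1↔2, 3↔4, ...), then repeat every character 3 times.
On "ovaixr": the first step gives "voiarx", and the second then gives "vvvoooiiiaaarrrxxx".
(Check on "harbor": → "ahbrro" → "aaahhhbbbrrrrrrooo" ✓)

vvvoooiiiaaarrrxxx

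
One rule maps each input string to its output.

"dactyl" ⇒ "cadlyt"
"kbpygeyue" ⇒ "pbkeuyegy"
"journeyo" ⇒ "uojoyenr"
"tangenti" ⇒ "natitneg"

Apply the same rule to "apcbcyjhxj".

Each output is the input with this applied: move the first 3 characters to the end (rotate left by 3), then reverse the string.
Starting from "apcbcyjhxj": after the first operation, "bcyjhxjapc"; after the second, "cpajxhjycb".

cpajxhjycb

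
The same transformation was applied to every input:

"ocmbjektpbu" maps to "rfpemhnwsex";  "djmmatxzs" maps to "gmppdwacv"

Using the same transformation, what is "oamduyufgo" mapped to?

What's happening: shift every letter 3 places forward in the alphabet (wrapping around).
For "oamduyufgo" the result is "rdpgxbxijr".

rdpgxbxijr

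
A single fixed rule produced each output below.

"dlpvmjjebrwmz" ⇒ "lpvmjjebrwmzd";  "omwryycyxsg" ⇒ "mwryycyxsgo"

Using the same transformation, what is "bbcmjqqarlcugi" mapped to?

bcmjqqarlcugib

Rule — move the first character to the end.
"bbcmjqqarlcugi" → "bcmjqqarlcugib".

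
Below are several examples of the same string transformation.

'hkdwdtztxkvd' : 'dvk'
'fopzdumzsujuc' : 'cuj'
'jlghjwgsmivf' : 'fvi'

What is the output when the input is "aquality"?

yti

The pattern: reverse the string, then keep only the first 3 characters.
For "aquality", step one produces "ytilauqa"; step two turns that into "yti".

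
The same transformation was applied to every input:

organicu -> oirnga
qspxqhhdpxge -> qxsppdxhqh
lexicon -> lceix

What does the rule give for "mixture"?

In each case the input is transformed by: delete the last 2 characters, then take characters alternately from the front and the back (1st, last, 2nd, 2nd-last, ...).
Doing the same to "mixture": "muitx".

muitx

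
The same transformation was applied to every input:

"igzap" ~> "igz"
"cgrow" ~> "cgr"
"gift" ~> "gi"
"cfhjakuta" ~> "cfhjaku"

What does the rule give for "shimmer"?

shimm

Each output is the input with this applied: delete the last 2 characters.
"shimmer" → "shimm".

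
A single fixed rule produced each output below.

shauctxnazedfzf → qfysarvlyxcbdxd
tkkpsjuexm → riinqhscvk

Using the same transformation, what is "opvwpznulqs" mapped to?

In each case the input is transformed by: shift every letter 2 places backward in the alphabet (wrapping around).
Applying that to "opvwpznulqs" gives "mntunxlsjoq".

mntunxlsjoq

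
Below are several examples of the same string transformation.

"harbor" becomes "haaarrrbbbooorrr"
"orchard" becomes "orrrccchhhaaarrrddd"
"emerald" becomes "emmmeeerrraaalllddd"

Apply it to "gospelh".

Rule — repeat every character 3 times, then delete the first 2 characters.
Starting from "gospelh": after the first operation, "gggooossspppeeelllhhh"; after the second, "gooossspppeeelllhhh".

gooossspppeeelllhhh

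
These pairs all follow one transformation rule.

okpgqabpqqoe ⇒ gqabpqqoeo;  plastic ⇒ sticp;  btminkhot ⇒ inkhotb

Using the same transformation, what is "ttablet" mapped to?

Each output is the input with this applied: move the first character to the end, then delete the first 2 characters.
Applying both steps to "ttablet": "tablett", then "blett".

blett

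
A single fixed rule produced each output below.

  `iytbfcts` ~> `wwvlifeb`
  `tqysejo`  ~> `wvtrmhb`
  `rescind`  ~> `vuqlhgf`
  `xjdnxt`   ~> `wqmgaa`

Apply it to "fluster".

Each output is the input with this applied: shift every letter 3 places forward in the alphabet (wrapping around), then sort the characters into reverse alphabetical order.
Applying both steps to "fluster": "ioxvwhu", then "xwvuoih".

xwvuoih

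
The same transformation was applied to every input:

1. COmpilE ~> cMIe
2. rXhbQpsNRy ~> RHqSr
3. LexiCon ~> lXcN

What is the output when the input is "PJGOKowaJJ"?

pgkWj

Rule — keep every other character starting from the first (positions 1st, 3rd, 5th, ...), then flip the case of every letter.
For "PJGOKowaJJ" the result is "pgkWj".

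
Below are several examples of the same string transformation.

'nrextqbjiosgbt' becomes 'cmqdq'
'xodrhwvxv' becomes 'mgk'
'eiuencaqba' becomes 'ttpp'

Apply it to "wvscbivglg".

In each case the input is transformed by: keep one character in every 3, starting at position 1 (positions 1st, 4th, 7th, ...), then shift every letter 11 places backward in the alphabet (wrapping around).
Starting from "wvscbivglg": after the first operation, "wcvg"; after the second, "lrkv".

lrkv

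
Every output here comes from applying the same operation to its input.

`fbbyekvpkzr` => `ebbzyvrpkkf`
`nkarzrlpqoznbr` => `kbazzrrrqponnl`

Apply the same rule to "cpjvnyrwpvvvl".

In each case the input is transformed by: sort the characters into reverse alphabetical order, then move the last 3 characters to the front (rotate right by 3).
Working it through for "cpjvnyrwpvvvl": intermediate "ywvvvvrppnljc", final "ljcywvvvvrppn".

ljcywvvvvrppn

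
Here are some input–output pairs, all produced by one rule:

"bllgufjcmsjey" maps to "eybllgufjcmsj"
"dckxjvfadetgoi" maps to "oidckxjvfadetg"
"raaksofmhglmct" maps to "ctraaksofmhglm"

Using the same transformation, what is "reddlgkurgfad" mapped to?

adreddlgkurgf

What's happening: move the last 2 characters to the front (rotate right by 2).
Doing the same to "reddlgkurgfad": "adreddlgkurgf".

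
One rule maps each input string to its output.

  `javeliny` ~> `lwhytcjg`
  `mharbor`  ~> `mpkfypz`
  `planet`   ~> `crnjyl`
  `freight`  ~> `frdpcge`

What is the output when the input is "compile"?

The rule is to move the last 2 characters to the front (rotate right by 2), then shift every letter 2 places backward in the alphabet (wrapping around).
Applying both steps to "compile": "lecompi", then "jcamkng".
(Check on "mharbor": → "ormharb" → "mpkfypz" ✓)

jcamkng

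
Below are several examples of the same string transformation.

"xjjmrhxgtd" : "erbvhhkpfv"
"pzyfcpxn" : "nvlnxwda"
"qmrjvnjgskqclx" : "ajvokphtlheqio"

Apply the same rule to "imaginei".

lcggkyeg

The transformation: shift every letter 2 places backward in the alphabet (wrapping around), then move the last 3 characters to the front (rotate right by 3).
Working it through for "imaginei": intermediate "gkyeglcg", final "lcggkyeg".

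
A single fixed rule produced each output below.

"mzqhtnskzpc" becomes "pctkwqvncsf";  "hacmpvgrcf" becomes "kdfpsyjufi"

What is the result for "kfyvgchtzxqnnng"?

nibyjfkwcatqqqj

Looking at the pairs, the operation is to shift every letter 3 places forward in the alphabet (wrapping around).
Doing the same to "kfyvgchtzxqnnng": "nibyjfkwcatqqqj".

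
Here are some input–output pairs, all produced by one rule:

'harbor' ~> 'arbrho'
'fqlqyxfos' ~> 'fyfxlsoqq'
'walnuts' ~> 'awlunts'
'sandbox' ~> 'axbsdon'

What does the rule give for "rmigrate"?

atergrim

Rule — sort the characters into alphabetical order, then take characters alternately from the front and the back (1st, last, 2nd, 2nd-last, ...).
"rmigrate" → "aegimrrt" → "atergrim".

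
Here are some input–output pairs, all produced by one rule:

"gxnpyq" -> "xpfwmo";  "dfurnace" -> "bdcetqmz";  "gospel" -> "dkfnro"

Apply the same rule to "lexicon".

nmkdwhb

Looking at the pairs, the operation is to shift every letter 1 place backward in the alphabet (wrapping around), then move the last 2 characters to the front (rotate right by 2).
On "lexicon": the first step gives "kdwhbnm", and the second then gives "nmkdwhb".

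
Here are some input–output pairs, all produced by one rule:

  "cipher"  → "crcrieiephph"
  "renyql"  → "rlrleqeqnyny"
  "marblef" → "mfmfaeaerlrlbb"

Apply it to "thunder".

The transformation: double every character, then take characters alternately from the front and the back (1st, last, 2nd, 2nd-last, ...).
For "thunder" the result is "trtrheheududnn".

trtrheheududnn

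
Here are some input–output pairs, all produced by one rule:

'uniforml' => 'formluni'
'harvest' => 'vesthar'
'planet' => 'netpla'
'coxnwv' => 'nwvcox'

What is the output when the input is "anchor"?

Looking at the pairs, the operation is to move the first 3 characters to the end (rotate left by 3).
For "anchor" the result is "horanc".

horanc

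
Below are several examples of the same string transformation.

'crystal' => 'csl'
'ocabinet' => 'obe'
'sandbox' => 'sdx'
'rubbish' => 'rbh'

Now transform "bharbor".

The transformation: keep one character in every 3, starting at position 1 (positions 1st, 4th, 7th, ...).
Applying that to "bharbor" gives "brr".

brr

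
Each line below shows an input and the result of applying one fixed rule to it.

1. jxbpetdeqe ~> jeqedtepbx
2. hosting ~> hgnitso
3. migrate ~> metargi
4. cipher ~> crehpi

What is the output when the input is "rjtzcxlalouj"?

The pattern: move the first character to the end, then reverse the string.
For "rjtzcxlalouj", step one produces "jtzcxlaloujr"; step two turns that into "rjuolalxcztj".

rjuolalxcztj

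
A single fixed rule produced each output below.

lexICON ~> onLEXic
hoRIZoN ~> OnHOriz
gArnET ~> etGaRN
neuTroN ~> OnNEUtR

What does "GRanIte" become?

Looking at the pairs, the operation is to move the last 2 characters to the front (rotate right by 2), then flip the case of every letter.
"GRanIte" → "TEgrANi".

TEgrANi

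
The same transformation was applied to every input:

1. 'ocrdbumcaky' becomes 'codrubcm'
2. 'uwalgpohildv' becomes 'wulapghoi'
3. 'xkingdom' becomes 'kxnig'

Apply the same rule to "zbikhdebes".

The rule is to delete the last 3 characters, then swap each adjacent pair of characters (1↔2, 3↔4, ...).
"zbikhdebes" → "zbikhde" → "bzkidhe".

bzkidhe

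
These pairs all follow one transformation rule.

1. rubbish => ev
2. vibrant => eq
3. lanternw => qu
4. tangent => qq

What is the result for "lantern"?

What's happening: shift every letter 3 places forward in the alphabet (wrapping around), then keep one character in every 3, starting at position 3 (positions 3rd, 6th, 9th, ...).
"lantern" → "odqwhuq" → "qu".

qu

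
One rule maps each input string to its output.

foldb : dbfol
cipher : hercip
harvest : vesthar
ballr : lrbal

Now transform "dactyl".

tyldac

Each output is the input with this applied: move the first 3 characters to the end (rotate left by 3).
Doing the same to "dactyl": "tyldac".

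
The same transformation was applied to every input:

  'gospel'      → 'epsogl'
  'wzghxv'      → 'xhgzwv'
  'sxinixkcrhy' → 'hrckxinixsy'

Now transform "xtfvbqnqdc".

Looking at the pairs, the operation is to move the last character to the front, then reverse the string.
Working it through for "xtfvbqnqdc": intermediate "cxtfvbqnqd", final "dqnqbvftxc".

dqnqbvftxc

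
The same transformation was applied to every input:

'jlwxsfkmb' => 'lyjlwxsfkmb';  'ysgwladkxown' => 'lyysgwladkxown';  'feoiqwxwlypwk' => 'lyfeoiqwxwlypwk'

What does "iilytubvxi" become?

lyiilytubvxi

Rule — prepend "ly".
On "iilytubvxi" that produces "lyiilytubvxi".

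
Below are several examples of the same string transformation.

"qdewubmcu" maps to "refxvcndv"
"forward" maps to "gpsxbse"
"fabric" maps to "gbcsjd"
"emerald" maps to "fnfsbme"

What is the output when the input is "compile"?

What's happening: shift every letter 1 place forward in the alphabet (wrapping around).
"compile" → "dpnqjmf".

dpnqjmf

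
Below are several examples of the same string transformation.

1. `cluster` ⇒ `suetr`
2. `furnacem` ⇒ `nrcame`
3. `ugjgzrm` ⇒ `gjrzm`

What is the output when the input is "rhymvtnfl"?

The pattern: delete the first 2 characters, then swap each adjacent pair of characters (1↔2, 3↔4, ...).
"rhymvtnfl" → "ymvtnfl" → "mytvfnl".

mytvfnl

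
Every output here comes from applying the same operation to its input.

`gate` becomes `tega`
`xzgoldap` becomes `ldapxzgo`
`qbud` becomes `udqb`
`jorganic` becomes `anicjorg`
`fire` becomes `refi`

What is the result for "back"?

ckba

The pattern: swap the front and back halves of the string.
Applying that to "back" gives "ckba".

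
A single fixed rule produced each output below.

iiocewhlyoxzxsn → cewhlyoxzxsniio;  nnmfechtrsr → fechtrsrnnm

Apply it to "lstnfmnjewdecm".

In each case the input is transformed by: move the first 3 characters to the end (rotate left by 3).
For "lstnfmnjewdecm" the result is "nfmnjewdecmlst".

nfmnjewdecmlst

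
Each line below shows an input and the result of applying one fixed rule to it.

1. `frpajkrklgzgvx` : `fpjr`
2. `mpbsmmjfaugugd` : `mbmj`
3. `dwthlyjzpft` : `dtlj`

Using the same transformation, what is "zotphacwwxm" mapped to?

Each output is the input with this applied: keep every other character starting from the first (positions 1st, 3rd, 5th, ...), then keep only the first 4 characters.
On "zotphacwwxm": the first step gives "zthcwm", and the second then gives "zthc".

zthc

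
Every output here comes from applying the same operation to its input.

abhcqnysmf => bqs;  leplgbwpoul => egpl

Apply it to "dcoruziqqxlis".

Looking at the pairs, the operation is to keep one character in every 3, starting at position 2 (positions 2nd, 5th, 8th, ...).
Doing the same to "dcoruziqqxlis": "cuql".

cuql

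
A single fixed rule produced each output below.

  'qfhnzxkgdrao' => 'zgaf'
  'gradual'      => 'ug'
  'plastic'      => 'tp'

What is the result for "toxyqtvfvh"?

qft

Looking at the pairs, the operation is to move the first 2 characters to the end (rotate left by 2), then keep one character in every 3, starting at position 3 (positions 3rd, 6th, 9th, ...).
For "toxyqtvfvh", step one produces "xyqtvfvhto"; step two turns that into "qft".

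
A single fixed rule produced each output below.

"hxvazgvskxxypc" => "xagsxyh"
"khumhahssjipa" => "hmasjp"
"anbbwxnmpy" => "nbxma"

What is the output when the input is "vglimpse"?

gipv

The rule is to swap the first and last characters, then keep every other character starting from the second (positions 2nd, 4th, 6th, ...).
Applying both steps to "vglimpse": "eglimpsv", then "gipv".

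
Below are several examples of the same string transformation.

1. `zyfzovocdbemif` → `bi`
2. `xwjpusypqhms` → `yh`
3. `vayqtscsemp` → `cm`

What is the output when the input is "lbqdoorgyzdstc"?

Each output is the input with this applied: keep one character in every 3, starting at position 1 (positions 1st, 4th, 7th, ...), then keep only the last 2 characters.
"lbqdoorgyzdstc" → "ldrzt" → "zt".

zt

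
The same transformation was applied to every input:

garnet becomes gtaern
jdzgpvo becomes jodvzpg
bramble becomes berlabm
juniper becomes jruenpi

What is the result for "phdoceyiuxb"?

What's happening: take characters alternately from the front and the back (1st, last, 2nd, 2nd-last, ...).
For "phdoceyiuxb" the result is "pbhxduoicye".

pbhxduoicye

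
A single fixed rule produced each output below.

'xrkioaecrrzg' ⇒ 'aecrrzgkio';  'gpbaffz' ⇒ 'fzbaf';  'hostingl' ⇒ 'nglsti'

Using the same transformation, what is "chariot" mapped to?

otari

In each case the input is transformed by: delete the first 2 characters, then move the first 3 characters to the end (rotate left by 3).
"chariot" → "ariot" → "otari".
(Check on "hostingl": → "stingl" → "nglsti" ✓)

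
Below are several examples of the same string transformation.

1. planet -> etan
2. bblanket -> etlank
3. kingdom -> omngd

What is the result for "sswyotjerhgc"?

The pattern: delete the first 2 characters, then move the last 2 characters to the front (rotate right by 2).
"sswyotjerhgc" → "wyotjerhgc" → "gcwyotjerh".
(Check on "kingdom": → "ngdom" → "omngd" ✓)

gcwyotjerh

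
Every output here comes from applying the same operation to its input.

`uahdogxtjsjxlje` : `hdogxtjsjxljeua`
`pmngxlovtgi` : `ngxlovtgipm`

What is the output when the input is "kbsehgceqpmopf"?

The pattern: move the first 2 characters to the end (rotate left by 2).
For "kbsehgceqpmopf" the result is "sehgceqpmopfkb".

sehgceqpmopfkb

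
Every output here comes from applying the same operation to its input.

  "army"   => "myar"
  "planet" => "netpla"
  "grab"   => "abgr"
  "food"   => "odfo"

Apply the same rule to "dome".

medo

Each output is the input with this applied: swap the front and back halves of the string.
For "dome" the result is "medo".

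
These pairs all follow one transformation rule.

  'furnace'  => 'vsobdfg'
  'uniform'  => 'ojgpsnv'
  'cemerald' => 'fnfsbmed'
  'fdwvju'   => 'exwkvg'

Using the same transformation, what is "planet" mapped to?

Rule — shift every letter 1 place forward in the alphabet (wrapping around), then move the first character to the end.
Working it through for "planet": intermediate "qmbofu", final "mbofuq".

mbofuq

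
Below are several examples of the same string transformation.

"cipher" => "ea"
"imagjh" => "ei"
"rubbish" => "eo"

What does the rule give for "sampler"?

oia

The rule is to shift every letter 4 places backward in the alphabet (wrapping around), then keep only the vowels.
Applying both steps to "sampler": "owilhan", then "oia".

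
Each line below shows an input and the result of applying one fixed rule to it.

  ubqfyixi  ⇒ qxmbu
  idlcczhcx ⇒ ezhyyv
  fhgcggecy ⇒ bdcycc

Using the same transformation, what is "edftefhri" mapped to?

In each case the input is transformed by: shift every letter 4 places backward in the alphabet (wrapping around), then delete the last 3 characters.
Applying both steps to "edftefhri": "azbpabdne", then "azbpab".
(Check on "idlcczhcx": → "ezhyyvdyt" → "ezhyyv" ✓)

azbpab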